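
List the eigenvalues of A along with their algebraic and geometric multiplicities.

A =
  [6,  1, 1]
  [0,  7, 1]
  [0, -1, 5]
λ = 6: alg = 3, geom = 2

Step 1 — factor the characteristic polynomial to read off the algebraic multiplicities:
  χ_A(x) = (x - 6)^3

Step 2 — compute geometric multiplicities via the rank-nullity identity g(λ) = n − rank(A − λI):
  rank(A − (6)·I) = 1, so dim ker(A − (6)·I) = n − 1 = 2

Summary:
  λ = 6: algebraic multiplicity = 3, geometric multiplicity = 2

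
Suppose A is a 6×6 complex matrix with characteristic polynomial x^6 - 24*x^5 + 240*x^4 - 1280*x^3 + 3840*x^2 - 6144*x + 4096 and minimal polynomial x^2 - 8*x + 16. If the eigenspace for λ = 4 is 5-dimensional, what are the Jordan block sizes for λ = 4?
Block sizes for λ = 4: [2, 1, 1, 1, 1]

Step 1 — from the characteristic polynomial, algebraic multiplicity of λ = 4 is 6. From dim ker(A − (4)·I) = 5, there are exactly 5 Jordan blocks for λ = 4.
Step 2 — from the minimal polynomial, the factor (x − 4)^2 tells us the largest block for λ = 4 has size 2.
Step 3 — with total size 6, 5 blocks, and largest block 2, the block sizes (in nonincreasing order) are [2, 1, 1, 1, 1].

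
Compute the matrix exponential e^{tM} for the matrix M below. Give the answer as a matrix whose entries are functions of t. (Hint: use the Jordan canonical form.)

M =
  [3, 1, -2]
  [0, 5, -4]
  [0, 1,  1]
e^{tM} =
  [exp(3*t), t*exp(3*t), -2*t*exp(3*t)]
  [0, 2*t*exp(3*t) + exp(3*t), -4*t*exp(3*t)]
  [0, t*exp(3*t), -2*t*exp(3*t) + exp(3*t)]

Strategy: write M = P · J · P⁻¹ where J is a Jordan canonical form, so e^{tM} = P · e^{tJ} · P⁻¹, and e^{tJ} can be computed block-by-block.

M has Jordan form
J =
  [3, 1, 0]
  [0, 3, 0]
  [0, 0, 3]
(up to reordering of blocks).

Per-block formulas:
  For a 2×2 Jordan block J_2(3): exp(t · J_2(3)) = e^(3t)·(I + t·N), where N is the 2×2 nilpotent shift.
  For a 1×1 block at λ = 3: exp(t · [3]) = [e^(3t)].

After assembling e^{tJ} and conjugating by P, we get:

e^{tM} =
  [exp(3*t), t*exp(3*t), -2*t*exp(3*t)]
  [0, 2*t*exp(3*t) + exp(3*t), -4*t*exp(3*t)]
  [0, t*exp(3*t), -2*t*exp(3*t) + exp(3*t)]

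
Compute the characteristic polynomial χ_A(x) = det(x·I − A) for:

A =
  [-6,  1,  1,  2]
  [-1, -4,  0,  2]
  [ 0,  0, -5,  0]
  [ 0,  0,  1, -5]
x^4 + 20*x^3 + 150*x^2 + 500*x + 625

Expanding det(x·I − A) (e.g. by cofactor expansion or by noting that A is similar to its Jordan form J, which has the same characteristic polynomial as A) gives
  χ_A(x) = x^4 + 20*x^3 + 150*x^2 + 500*x + 625
which factors as (x + 5)^4. The eigenvalues (with algebraic multiplicities) are λ = -5 with multiplicity 4.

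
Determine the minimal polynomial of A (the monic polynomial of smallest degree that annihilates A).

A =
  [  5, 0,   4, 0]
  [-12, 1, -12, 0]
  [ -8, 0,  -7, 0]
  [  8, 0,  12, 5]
x^3 - 3*x^2 - 13*x + 15

The characteristic polynomial is χ_A(x) = (x - 5)*(x - 1)^2*(x + 3), so the eigenvalues are known. The minimal polynomial is
  m_A(x) = Π_λ (x − λ)^{k_λ}
where k_λ is the size of the *largest* Jordan block for λ (equivalently, the smallest k with (A − λI)^k v = 0 for every generalised eigenvector v of λ).

  λ = -3: largest Jordan block has size 1, contributing (x + 3)
  λ = 1: largest Jordan block has size 1, contributing (x − 1)
  λ = 5: largest Jordan block has size 1, contributing (x − 5)

So m_A(x) = (x - 5)*(x - 1)*(x + 3) = x^3 - 3*x^2 - 13*x + 15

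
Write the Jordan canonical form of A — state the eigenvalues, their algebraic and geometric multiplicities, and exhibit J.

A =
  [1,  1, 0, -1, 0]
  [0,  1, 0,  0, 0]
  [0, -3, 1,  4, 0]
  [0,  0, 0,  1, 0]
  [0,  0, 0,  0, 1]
J_2(1) ⊕ J_2(1) ⊕ J_1(1)

The characteristic polynomial is
  det(x·I − A) = x^5 - 5*x^4 + 10*x^3 - 10*x^2 + 5*x - 1 = (x - 1)^5

Eigenvalues and multiplicities (the geometric multiplicity of λ is n − rank(A − λI), which equals the number of Jordan blocks for λ):
  λ = 1: algebraic multiplicity = 5, geometric multiplicity = 3

Determining the block sizes for each eigenvalue:
  λ = 1: with am = 5 and gm = 3, the partition is not yet determined (e.g. several partitions of 5 into 3 parts exist). Let N = A − (1)·I. Computing rank(N^1) = 2, rank(N^2) = 0; the number of blocks of size ≥ j is rank(N^{j−1}) − rank(N^j), giving [3, 2]. So we have 2 block(s) of size 2, 1 block(s) of size 1 → block sizes [2, 2, 1]

Assembling the blocks gives a Jordan form
J =
  [1, 1, 0, 0, 0]
  [0, 1, 0, 0, 0]
  [0, 0, 1, 1, 0]
  [0, 0, 0, 1, 0]
  [0, 0, 0, 0, 1]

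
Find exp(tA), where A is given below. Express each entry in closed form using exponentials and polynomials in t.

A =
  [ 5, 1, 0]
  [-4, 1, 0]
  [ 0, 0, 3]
e^{tA} =
  [2*t*exp(3*t) + exp(3*t), t*exp(3*t), 0]
  [-4*t*exp(3*t), -2*t*exp(3*t) + exp(3*t), 0]
  [0, 0, exp(3*t)]

Strategy: write A = P · J · P⁻¹ where J is a Jordan canonical form, so e^{tA} = P · e^{tJ} · P⁻¹, and e^{tJ} can be computed block-by-block.

A has Jordan form
J =
  [3, 1, 0]
  [0, 3, 0]
  [0, 0, 3]
(up to reordering of blocks).

Per-block formulas:
  For a 2×2 Jordan block J_2(3): exp(t · J_2(3)) = e^(3t)·(I + t·N), where N is the 2×2 nilpotent shift.
  For a 1×1 block at λ = 3: exp(t · [3]) = [e^(3t)].

After assembling e^{tJ} and conjugating by P, we get:

e^{tA} =
  [2*t*exp(3*t) + exp(3*t), t*exp(3*t), 0]
  [-4*t*exp(3*t), -2*t*exp(3*t) + exp(3*t), 0]
  [0, 0, exp(3*t)]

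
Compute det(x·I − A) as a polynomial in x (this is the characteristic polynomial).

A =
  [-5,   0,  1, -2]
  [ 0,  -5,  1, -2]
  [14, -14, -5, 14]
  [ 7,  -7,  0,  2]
x^4 + 13*x^3 + 45*x^2 - 25*x - 250

Expanding det(x·I − A) (e.g. by cofactor expansion or by noting that A is similar to its Jordan form J, which has the same characteristic polynomial as A) gives
  χ_A(x) = x^4 + 13*x^3 + 45*x^2 - 25*x - 250
which factors as (x - 2)*(x + 5)^3. The eigenvalues (with algebraic multiplicities) are λ = -5 with multiplicity 3, λ = 2 with multiplicity 1.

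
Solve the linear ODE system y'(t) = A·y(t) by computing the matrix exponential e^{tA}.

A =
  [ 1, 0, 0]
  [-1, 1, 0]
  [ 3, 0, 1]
e^{tA} =
  [exp(t), 0, 0]
  [-t*exp(t), exp(t), 0]
  [3*t*exp(t), 0, exp(t)]

Strategy: write A = P · J · P⁻¹ where J is a Jordan canonical form, so e^{tA} = P · e^{tJ} · P⁻¹, and e^{tJ} can be computed block-by-block.

A has Jordan form
J =
  [1, 1, 0]
  [0, 1, 0]
  [0, 0, 1]
(up to reordering of blocks).

Per-block formulas:
  For a 1×1 block at λ = 1: exp(t · [1]) = [e^(1t)].
  For a 2×2 Jordan block J_2(1): exp(t · J_2(1)) = e^(1t)·(I + t·N), where N is the 2×2 nilpotent shift.

After assembling e^{tJ} and conjugating by P, we get:

e^{tA} =
  [exp(t), 0, 0]
  [-t*exp(t), exp(t), 0]
  [3*t*exp(t), 0, exp(t)]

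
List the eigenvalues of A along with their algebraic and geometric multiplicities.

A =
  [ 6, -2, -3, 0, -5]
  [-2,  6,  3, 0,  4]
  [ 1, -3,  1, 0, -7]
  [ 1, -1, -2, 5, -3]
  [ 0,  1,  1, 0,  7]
λ = 5: alg = 5, geom = 3

Step 1 — factor the characteristic polynomial to read off the algebraic multiplicities:
  χ_A(x) = (x - 5)^5

Step 2 — compute geometric multiplicities via the rank-nullity identity g(λ) = n − rank(A − λI):
  rank(A − (5)·I) = 2, so dim ker(A − (5)·I) = n − 2 = 3

Summary:
  λ = 5: algebraic multiplicity = 5, geometric multiplicity = 3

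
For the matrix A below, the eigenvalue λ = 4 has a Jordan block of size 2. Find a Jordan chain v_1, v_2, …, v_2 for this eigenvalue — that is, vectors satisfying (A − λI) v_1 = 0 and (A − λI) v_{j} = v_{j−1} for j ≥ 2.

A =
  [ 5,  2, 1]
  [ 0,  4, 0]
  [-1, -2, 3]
A Jordan chain for λ = 4 of length 2:
v_1 = (1, 0, -1)ᵀ
v_2 = (1, 0, 0)ᵀ

Let N = A − (4)·I. We want v_2 with N^2 v_2 = 0 but N^1 v_2 ≠ 0; then v_{j-1} := N · v_j for j = 2, …, 2.

Pick v_2 = (1, 0, 0)ᵀ.
Then v_1 = N · v_2 = (1, 0, -1)ᵀ.

Sanity check: (A − (4)·I) v_1 = (0, 0, 0)ᵀ = 0. ✓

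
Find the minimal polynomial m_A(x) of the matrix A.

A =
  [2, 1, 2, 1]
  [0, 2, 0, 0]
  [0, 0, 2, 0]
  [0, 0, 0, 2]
x^2 - 4*x + 4

The characteristic polynomial is χ_A(x) = (x - 2)^4, so the eigenvalues are known. The minimal polynomial is
  m_A(x) = Π_λ (x − λ)^{k_λ}
where k_λ is the size of the *largest* Jordan block for λ (equivalently, the smallest k with (A − λI)^k v = 0 for every generalised eigenvector v of λ).

  λ = 2: largest Jordan block has size 2, contributing (x − 2)^2

So m_A(x) = (x - 2)^2 = x^2 - 4*x + 4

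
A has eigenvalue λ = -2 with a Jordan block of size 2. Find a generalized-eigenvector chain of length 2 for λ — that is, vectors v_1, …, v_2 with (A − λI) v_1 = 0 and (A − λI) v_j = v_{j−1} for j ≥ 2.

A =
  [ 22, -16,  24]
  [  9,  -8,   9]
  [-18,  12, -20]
A Jordan chain for λ = -2 of length 2:
v_1 = (24, 9, -18)ᵀ
v_2 = (1, 0, 0)ᵀ

Let N = A − (-2)·I. We want v_2 with N^2 v_2 = 0 but N^1 v_2 ≠ 0; then v_{j-1} := N · v_j for j = 2, …, 2.

Pick v_2 = (1, 0, 0)ᵀ.
Then v_1 = N · v_2 = (24, 9, -18)ᵀ.

Sanity check: (A − (-2)·I) v_1 = (0, 0, 0)ᵀ = 0. ✓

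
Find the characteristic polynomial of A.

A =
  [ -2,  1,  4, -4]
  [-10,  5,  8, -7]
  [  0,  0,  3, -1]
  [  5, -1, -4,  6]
x^4 - 12*x^3 + 54*x^2 - 108*x + 81

Expanding det(x·I − A) (e.g. by cofactor expansion or by noting that A is similar to its Jordan form J, which has the same characteristic polynomial as A) gives
  χ_A(x) = x^4 - 12*x^3 + 54*x^2 - 108*x + 81
which factors as (x - 3)^4. The eigenvalues (with algebraic multiplicities) are λ = 3 with multiplicity 4.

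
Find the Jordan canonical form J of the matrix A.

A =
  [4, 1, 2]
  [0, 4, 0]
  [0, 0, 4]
J_2(4) ⊕ J_1(4)

The characteristic polynomial is
  det(x·I − A) = x^3 - 12*x^2 + 48*x - 64 = (x - 4)^3

Eigenvalues and multiplicities (the geometric multiplicity of λ is n − rank(A − λI), which equals the number of Jordan blocks for λ):
  λ = 4: algebraic multiplicity = 3, geometric multiplicity = 2

Determining the block sizes for each eigenvalue:
  λ = 4: 2 blocks summing to 3 forces exactly one block of size 2 and the rest size 1 → block sizes [2, 1]

Assembling the blocks gives a Jordan form
J =
  [4, 1, 0]
  [0, 4, 0]
  [0, 0, 4]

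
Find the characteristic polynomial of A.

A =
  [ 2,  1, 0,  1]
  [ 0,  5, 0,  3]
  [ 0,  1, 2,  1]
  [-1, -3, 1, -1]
x^4 - 8*x^3 + 24*x^2 - 32*x + 16

Expanding det(x·I − A) (e.g. by cofactor expansion or by noting that A is similar to its Jordan form J, which has the same characteristic polynomial as A) gives
  χ_A(x) = x^4 - 8*x^3 + 24*x^2 - 32*x + 16
which factors as (x - 2)^4. The eigenvalues (with algebraic multiplicities) are λ = 2 with multiplicity 4.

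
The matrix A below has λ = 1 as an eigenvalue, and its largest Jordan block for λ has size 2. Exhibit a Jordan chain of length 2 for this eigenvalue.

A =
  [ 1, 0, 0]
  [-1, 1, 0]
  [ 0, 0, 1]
A Jordan chain for λ = 1 of length 2:
v_1 = (0, -1, 0)ᵀ
v_2 = (1, 0, 0)ᵀ

Let N = A − (1)·I. We want v_2 with N^2 v_2 = 0 but N^1 v_2 ≠ 0; then v_{j-1} := N · v_j for j = 2, …, 2.

Pick v_2 = (1, 0, 0)ᵀ.
Then v_1 = N · v_2 = (0, -1, 0)ᵀ.

Sanity check: (A − (1)·I) v_1 = (0, 0, 0)ᵀ = 0. ✓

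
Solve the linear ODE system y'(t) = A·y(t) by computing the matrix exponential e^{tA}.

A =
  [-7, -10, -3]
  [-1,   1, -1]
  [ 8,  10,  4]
e^{tA} =
  [2*t*exp(t) - exp(t) + 2*exp(-4*t), -2*exp(t) + 2*exp(-4*t), 2*t*exp(t) - exp(t) + exp(-4*t)]
  [-t*exp(t), exp(t), -t*exp(t)]
  [-2*t*exp(t) + 2*exp(t) - 2*exp(-4*t), 2*exp(t) - 2*exp(-4*t), -2*t*exp(t) + 2*exp(t) - exp(-4*t)]

Strategy: write A = P · J · P⁻¹ where J is a Jordan canonical form, so e^{tA} = P · e^{tJ} · P⁻¹, and e^{tJ} can be computed block-by-block.

A has Jordan form
J =
  [-4, 0, 0]
  [ 0, 1, 1]
  [ 0, 0, 1]
(up to reordering of blocks).

Per-block formulas:
  For a 1×1 block at λ = -4: exp(t · [-4]) = [e^(-4t)].
  For a 2×2 Jordan block J_2(1): exp(t · J_2(1)) = e^(1t)·(I + t·N), where N is the 2×2 nilpotent shift.

After assembling e^{tJ} and conjugating by P, we get:

e^{tA} =
  [2*t*exp(t) - exp(t) + 2*exp(-4*t), -2*exp(t) + 2*exp(-4*t), 2*t*exp(t) - exp(t) + exp(-4*t)]
  [-t*exp(t), exp(t), -t*exp(t)]
  [-2*t*exp(t) + 2*exp(t) - 2*exp(-4*t), 2*exp(t) - 2*exp(-4*t), -2*t*exp(t) + 2*exp(t) - exp(-4*t)]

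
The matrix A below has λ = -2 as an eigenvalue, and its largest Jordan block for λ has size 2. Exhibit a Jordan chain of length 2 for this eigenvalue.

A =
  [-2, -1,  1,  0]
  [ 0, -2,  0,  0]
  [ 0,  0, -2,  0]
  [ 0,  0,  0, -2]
A Jordan chain for λ = -2 of length 2:
v_1 = (-1, 0, 0, 0)ᵀ
v_2 = (0, 1, 0, 0)ᵀ

Let N = A − (-2)·I. We want v_2 with N^2 v_2 = 0 but N^1 v_2 ≠ 0; then v_{j-1} := N · v_j for j = 2, …, 2.

Pick v_2 = (0, 1, 0, 0)ᵀ.
Then v_1 = N · v_2 = (-1, 0, 0, 0)ᵀ.

Sanity check: (A − (-2)·I) v_1 = (0, 0, 0, 0)ᵀ = 0. ✓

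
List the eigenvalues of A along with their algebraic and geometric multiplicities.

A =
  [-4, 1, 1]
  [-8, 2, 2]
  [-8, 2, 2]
λ = 0: alg = 3, geom = 2

Step 1 — factor the characteristic polynomial to read off the algebraic multiplicities:
  χ_A(x) = x^3

Step 2 — compute geometric multiplicities via the rank-nullity identity g(λ) = n − rank(A − λI):
  rank(A − (0)·I) = 1, so dim ker(A − (0)·I) = n − 1 = 2

Summary:
  λ = 0: algebraic multiplicity = 3, geometric multiplicity = 2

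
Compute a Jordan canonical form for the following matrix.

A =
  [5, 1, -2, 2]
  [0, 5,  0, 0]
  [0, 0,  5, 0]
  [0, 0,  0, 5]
J_2(5) ⊕ J_1(5) ⊕ J_1(5)

The characteristic polynomial is
  det(x·I − A) = x^4 - 20*x^3 + 150*x^2 - 500*x + 625 = (x - 5)^4

Eigenvalues and multiplicities (the geometric multiplicity of λ is n − rank(A − λI), which equals the number of Jordan blocks for λ):
  λ = 5: algebraic multiplicity = 4, geometric multiplicity = 3

Determining the block sizes for each eigenvalue:
  λ = 5: 3 blocks summing to 4 forces exactly one block of size 2 and the rest size 1 → block sizes [2, 1, 1]

Assembling the blocks gives a Jordan form
J =
  [5, 1, 0, 0]
  [0, 5, 0, 0]
  [0, 0, 5, 0]
  [0, 0, 0, 5]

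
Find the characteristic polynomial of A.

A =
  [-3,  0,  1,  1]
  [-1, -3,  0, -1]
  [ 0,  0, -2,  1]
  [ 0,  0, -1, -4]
x^4 + 12*x^3 + 54*x^2 + 108*x + 81

Expanding det(x·I − A) (e.g. by cofactor expansion or by noting that A is similar to its Jordan form J, which has the same characteristic polynomial as A) gives
  χ_A(x) = x^4 + 12*x^3 + 54*x^2 + 108*x + 81
which factors as (x + 3)^4. The eigenvalues (with algebraic multiplicities) are λ = -3 with multiplicity 4.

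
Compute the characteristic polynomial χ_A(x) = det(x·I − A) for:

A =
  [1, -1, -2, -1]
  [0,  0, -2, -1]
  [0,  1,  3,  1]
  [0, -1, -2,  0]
x^4 - 4*x^3 + 6*x^2 - 4*x + 1

Expanding det(x·I − A) (e.g. by cofactor expansion or by noting that A is similar to its Jordan form J, which has the same characteristic polynomial as A) gives
  χ_A(x) = x^4 - 4*x^3 + 6*x^2 - 4*x + 1
which factors as (x - 1)^4. The eigenvalues (with algebraic multiplicities) are λ = 1 with multiplicity 4.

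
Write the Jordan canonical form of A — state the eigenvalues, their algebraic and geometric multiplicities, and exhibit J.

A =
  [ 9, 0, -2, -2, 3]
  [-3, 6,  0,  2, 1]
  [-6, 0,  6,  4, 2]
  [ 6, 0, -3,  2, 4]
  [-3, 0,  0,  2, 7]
J_2(6) ⊕ J_2(6) ⊕ J_1(6)

The characteristic polynomial is
  det(x·I − A) = x^5 - 30*x^4 + 360*x^3 - 2160*x^2 + 6480*x - 7776 = (x - 6)^5

Eigenvalues and multiplicities (the geometric multiplicity of λ is n − rank(A − λI), which equals the number of Jordan blocks for λ):
  λ = 6: algebraic multiplicity = 5, geometric multiplicity = 3

Determining the block sizes for each eigenvalue:
  λ = 6: with am = 5 and gm = 3, the partition is not yet determined (e.g. several partitions of 5 into 3 parts exist). Let N = A − (6)·I. Computing rank(N^1) = 2, rank(N^2) = 0; the number of blocks of size ≥ j is rank(N^{j−1}) − rank(N^j), giving [3, 2]. So we have 2 block(s) of size 2, 1 block(s) of size 1 → block sizes [2, 2, 1]

Assembling the blocks gives a Jordan form
J =
  [6, 1, 0, 0, 0]
  [0, 6, 0, 0, 0]
  [0, 0, 6, 1, 0]
  [0, 0, 0, 6, 0]
  [0, 0, 0, 0, 6]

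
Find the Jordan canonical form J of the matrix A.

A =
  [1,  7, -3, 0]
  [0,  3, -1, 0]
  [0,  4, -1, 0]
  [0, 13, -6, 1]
J_3(1) ⊕ J_1(1)

The characteristic polynomial is
  det(x·I − A) = x^4 - 4*x^3 + 6*x^2 - 4*x + 1 = (x - 1)^4

Eigenvalues and multiplicities (the geometric multiplicity of λ is n − rank(A − λI), which equals the number of Jordan blocks for λ):
  λ = 1: algebraic multiplicity = 4, geometric multiplicity = 2

Determining the block sizes for each eigenvalue:
  λ = 1: with am = 4 and gm = 2, the partition is not yet determined (e.g. several partitions of 4 into 2 parts exist). Let N = A − (1)·I. Computing rank(N^1) = 2, rank(N^2) = 1, rank(N^3) = 0; the number of blocks of size ≥ j is rank(N^{j−1}) − rank(N^j), giving [2, 1, 1]. So we have 1 block(s) of size 3, 1 block(s) of size 1 → block sizes [3, 1]

Assembling the blocks gives a Jordan form
J =
  [1, 1, 0, 0]
  [0, 1, 1, 0]
  [0, 0, 1, 0]
  [0, 0, 0, 1]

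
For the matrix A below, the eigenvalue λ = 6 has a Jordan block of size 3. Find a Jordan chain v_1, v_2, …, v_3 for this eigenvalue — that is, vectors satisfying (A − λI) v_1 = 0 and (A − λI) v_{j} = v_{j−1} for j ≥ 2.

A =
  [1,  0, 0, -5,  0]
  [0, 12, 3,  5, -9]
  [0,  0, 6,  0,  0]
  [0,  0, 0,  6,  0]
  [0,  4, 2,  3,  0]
A Jordan chain for λ = 6 of length 3:
v_1 = (0, -3, 0, 0, -2)ᵀ
v_2 = (0, -5, 0, 0, -3)ᵀ
v_3 = (1, 0, 0, -1, 0)ᵀ

Let N = A − (6)·I. We want v_3 with N^3 v_3 = 0 but N^2 v_3 ≠ 0; then v_{j-1} := N · v_j for j = 3, …, 2.

Pick v_3 = (1, 0, 0, -1, 0)ᵀ.
Then v_2 = N · v_3 = (0, -5, 0, 0, -3)ᵀ.
Then v_1 = N · v_2 = (0, -3, 0, 0, -2)ᵀ.

Sanity check: (A − (6)·I) v_1 = (0, 0, 0, 0, 0)ᵀ = 0. ✓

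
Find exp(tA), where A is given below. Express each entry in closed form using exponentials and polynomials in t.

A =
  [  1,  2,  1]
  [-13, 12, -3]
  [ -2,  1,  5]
e^{tA} =
  [-3*t^2*exp(6*t)/2 - 5*t*exp(6*t) + exp(6*t), 3*t^2*exp(6*t)/2 + 2*t*exp(6*t), -6*t^2*exp(6*t) + t*exp(6*t)]
  [-7*t^2*exp(6*t)/2 - 13*t*exp(6*t), 7*t^2*exp(6*t)/2 + 6*t*exp(6*t) + exp(6*t), -14*t^2*exp(6*t) - 3*t*exp(6*t)]
  [-t^2*exp(6*t)/2 - 2*t*exp(6*t), t^2*exp(6*t)/2 + t*exp(6*t), -2*t^2*exp(6*t) - t*exp(6*t) + exp(6*t)]

Strategy: write A = P · J · P⁻¹ where J is a Jordan canonical form, so e^{tA} = P · e^{tJ} · P⁻¹, and e^{tJ} can be computed block-by-block.

A has Jordan form
J =
  [6, 1, 0]
  [0, 6, 1]
  [0, 0, 6]
(up to reordering of blocks).

Per-block formulas:
  For a 3×3 Jordan block J_3(6): exp(t · J_3(6)) = e^(6t)·(I + t·N + (t^2/2)·N^2), where N is the 3×3 nilpotent shift.

After assembling e^{tJ} and conjugating by P, we get:

e^{tA} =
  [-3*t^2*exp(6*t)/2 - 5*t*exp(6*t) + exp(6*t), 3*t^2*exp(6*t)/2 + 2*t*exp(6*t), -6*t^2*exp(6*t) + t*exp(6*t)]
  [-7*t^2*exp(6*t)/2 - 13*t*exp(6*t), 7*t^2*exp(6*t)/2 + 6*t*exp(6*t) + exp(6*t), -14*t^2*exp(6*t) - 3*t*exp(6*t)]
  [-t^2*exp(6*t)/2 - 2*t*exp(6*t), t^2*exp(6*t)/2 + t*exp(6*t), -2*t^2*exp(6*t) - t*exp(6*t) + exp(6*t)]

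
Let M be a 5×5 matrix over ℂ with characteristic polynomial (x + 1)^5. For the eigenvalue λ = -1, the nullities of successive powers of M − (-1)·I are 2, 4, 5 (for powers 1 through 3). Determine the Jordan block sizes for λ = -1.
Block sizes for λ = -1: [3, 2]

From the dimensions of kernels of powers, the number of Jordan blocks of size at least j is d_j − d_{j−1} where d_j = dim ker(N^j) (with d_0 = 0). Computing the differences gives [2, 2, 1].
The number of blocks of size exactly k is (#blocks of size ≥ k) − (#blocks of size ≥ k + 1), so the partition is: 1 block(s) of size 2, 1 block(s) of size 3.
In nonincreasing order the block sizes are [3, 2].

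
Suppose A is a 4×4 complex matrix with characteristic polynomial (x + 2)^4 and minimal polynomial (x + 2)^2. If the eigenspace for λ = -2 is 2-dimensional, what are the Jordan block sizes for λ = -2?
Block sizes for λ = -2: [2, 2]

Step 1 — from the characteristic polynomial, algebraic multiplicity of λ = -2 is 4. From dim ker(A − (-2)·I) = 2, there are exactly 2 Jordan blocks for λ = -2.
Step 2 — from the minimal polynomial, the factor (x + 2)^2 tells us the largest block for λ = -2 has size 2.
Step 3 — with total size 4, 2 blocks, and largest block 2, the block sizes (in nonincreasing order) are [2, 2].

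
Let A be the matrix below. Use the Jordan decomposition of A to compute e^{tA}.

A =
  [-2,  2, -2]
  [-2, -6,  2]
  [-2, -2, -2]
e^{tA} =
  [exp(-2*t), exp(-2*t) - exp(-4*t), -exp(-2*t) + exp(-4*t)]
  [-exp(-2*t) + exp(-4*t), -exp(-2*t) + 2*exp(-4*t), exp(-2*t) - exp(-4*t)]
  [-exp(-2*t) + exp(-4*t), -exp(-2*t) + exp(-4*t), exp(-2*t)]

Strategy: write A = P · J · P⁻¹ where J is a Jordan canonical form, so e^{tA} = P · e^{tJ} · P⁻¹, and e^{tJ} can be computed block-by-block.

A has Jordan form
J =
  [-4,  0,  0]
  [ 0, -4,  0]
  [ 0,  0, -2]
(up to reordering of blocks).

Per-block formulas:
  For a 1×1 block at λ = -4: exp(t · [-4]) = [e^(-4t)].
  For a 1×1 block at λ = -2: exp(t · [-2]) = [e^(-2t)].

After assembling e^{tJ} and conjugating by P, we get:

e^{tA} =
  [exp(-2*t), exp(-2*t) - exp(-4*t), -exp(-2*t) + exp(-4*t)]
  [-exp(-2*t) + exp(-4*t), -exp(-2*t) + 2*exp(-4*t), exp(-2*t) - exp(-4*t)]
  [-exp(-2*t) + exp(-4*t), -exp(-2*t) + exp(-4*t), exp(-2*t)]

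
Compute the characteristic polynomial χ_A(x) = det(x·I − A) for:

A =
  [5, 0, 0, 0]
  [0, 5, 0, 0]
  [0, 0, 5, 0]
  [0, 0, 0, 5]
x^4 - 20*x^3 + 150*x^2 - 500*x + 625

Expanding det(x·I − A) (e.g. by cofactor expansion or by noting that A is similar to its Jordan form J, which has the same characteristic polynomial as A) gives
  χ_A(x) = x^4 - 20*x^3 + 150*x^2 - 500*x + 625
which factors as (x - 5)^4. The eigenvalues (with algebraic multiplicities) are λ = 5 with multiplicity 4.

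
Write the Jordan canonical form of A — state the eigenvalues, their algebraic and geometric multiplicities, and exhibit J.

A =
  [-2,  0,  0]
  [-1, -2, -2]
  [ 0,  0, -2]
J_2(-2) ⊕ J_1(-2)

The characteristic polynomial is
  det(x·I − A) = x^3 + 6*x^2 + 12*x + 8 = (x + 2)^3

Eigenvalues and multiplicities (the geometric multiplicity of λ is n − rank(A − λI), which equals the number of Jordan blocks for λ):
  λ = -2: algebraic multiplicity = 3, geometric multiplicity = 2

Determining the block sizes for each eigenvalue:
  λ = -2: 2 blocks summing to 3 forces exactly one block of size 2 and the rest size 1 → block sizes [2, 1]

Assembling the blocks gives a Jordan form
J =
  [-2,  1,  0]
  [ 0, -2,  0]
  [ 0,  0, -2]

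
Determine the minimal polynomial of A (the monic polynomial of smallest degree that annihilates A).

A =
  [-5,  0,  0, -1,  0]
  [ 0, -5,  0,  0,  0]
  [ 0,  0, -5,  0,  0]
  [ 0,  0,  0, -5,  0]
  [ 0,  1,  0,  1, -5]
x^2 + 10*x + 25

The characteristic polynomial is χ_A(x) = (x + 5)^5, so the eigenvalues are known. The minimal polynomial is
  m_A(x) = Π_λ (x − λ)^{k_λ}
where k_λ is the size of the *largest* Jordan block for λ (equivalently, the smallest k with (A − λI)^k v = 0 for every generalised eigenvector v of λ).

  λ = -5: largest Jordan block has size 2, contributing (x + 5)^2

So m_A(x) = (x + 5)^2 = x^2 + 10*x + 25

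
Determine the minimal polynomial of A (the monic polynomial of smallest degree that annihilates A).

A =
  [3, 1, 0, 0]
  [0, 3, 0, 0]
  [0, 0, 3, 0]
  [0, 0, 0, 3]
x^2 - 6*x + 9

The characteristic polynomial is χ_A(x) = (x - 3)^4, so the eigenvalues are known. The minimal polynomial is
  m_A(x) = Π_λ (x − λ)^{k_λ}
where k_λ is the size of the *largest* Jordan block for λ (equivalently, the smallest k with (A − λI)^k v = 0 for every generalised eigenvector v of λ).

  λ = 3: largest Jordan block has size 2, contributing (x − 3)^2

So m_A(x) = (x - 3)^2 = x^2 - 6*x + 9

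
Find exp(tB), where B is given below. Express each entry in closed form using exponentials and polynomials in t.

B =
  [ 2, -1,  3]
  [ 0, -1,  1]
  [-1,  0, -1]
e^{tB} =
  [t^2/2 + 2*t + 1, -t^2/2 - t, t^2 + 3*t]
  [-t^2/2, t^2/2 - t + 1, -t^2 + t]
  [-t^2/2 - t, t^2/2, -t^2 - t + 1]

Strategy: write B = P · J · P⁻¹ where J is a Jordan canonical form, so e^{tB} = P · e^{tJ} · P⁻¹, and e^{tJ} can be computed block-by-block.

B has Jordan form
J =
  [0, 1, 0]
  [0, 0, 1]
  [0, 0, 0]
(up to reordering of blocks).

Per-block formulas:
  For a 3×3 Jordan block J_3(0): exp(t · J_3(0)) = e^(0t)·(I + t·N + (t^2/2)·N^2), where N is the 3×3 nilpotent shift.

After assembling e^{tJ} and conjugating by P, we get:

e^{tB} =
  [t^2/2 + 2*t + 1, -t^2/2 - t, t^2 + 3*t]
  [-t^2/2, t^2/2 - t + 1, -t^2 + t]
  [-t^2/2 - t, t^2/2, -t^2 - t + 1]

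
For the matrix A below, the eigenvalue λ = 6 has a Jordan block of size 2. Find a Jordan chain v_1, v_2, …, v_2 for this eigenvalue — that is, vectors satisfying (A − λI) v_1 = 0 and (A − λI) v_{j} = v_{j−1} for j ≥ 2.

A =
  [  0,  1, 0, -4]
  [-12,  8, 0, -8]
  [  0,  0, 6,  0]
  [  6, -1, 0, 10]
A Jordan chain for λ = 6 of length 2:
v_1 = (-6, -12, 0, 6)ᵀ
v_2 = (1, 0, 0, 0)ᵀ

Let N = A − (6)·I. We want v_2 with N^2 v_2 = 0 but N^1 v_2 ≠ 0; then v_{j-1} := N · v_j for j = 2, …, 2.

Pick v_2 = (1, 0, 0, 0)ᵀ.
Then v_1 = N · v_2 = (-6, -12, 0, 6)ᵀ.

Sanity check: (A − (6)·I) v_1 = (0, 0, 0, 0)ᵀ = 0. ✓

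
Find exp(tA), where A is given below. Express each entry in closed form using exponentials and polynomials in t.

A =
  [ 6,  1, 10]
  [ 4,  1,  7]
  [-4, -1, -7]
e^{tA} =
  [6*t + 1, -3*t^2/2 + t, -3*t^2/2 + 10*t]
  [4*t, -t^2 + t + 1, -t^2 + 7*t]
  [-4*t, t^2 - t, t^2 - 7*t + 1]

Strategy: write A = P · J · P⁻¹ where J is a Jordan canonical form, so e^{tA} = P · e^{tJ} · P⁻¹, and e^{tJ} can be computed block-by-block.

A has Jordan form
J =
  [0, 1, 0]
  [0, 0, 1]
  [0, 0, 0]
(up to reordering of blocks).

Per-block formulas:
  For a 3×3 Jordan block J_3(0): exp(t · J_3(0)) = e^(0t)·(I + t·N + (t^2/2)·N^2), where N is the 3×3 nilpotent shift.

After assembling e^{tJ} and conjugating by P, we get:

e^{tA} =
  [6*t + 1, -3*t^2/2 + t, -3*t^2/2 + 10*t]
  [4*t, -t^2 + t + 1, -t^2 + 7*t]
  [-4*t, t^2 - t, t^2 - 7*t + 1]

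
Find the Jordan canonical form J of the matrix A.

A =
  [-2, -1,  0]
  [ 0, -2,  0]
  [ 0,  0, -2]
J_2(-2) ⊕ J_1(-2)

The characteristic polynomial is
  det(x·I − A) = x^3 + 6*x^2 + 12*x + 8 = (x + 2)^3

Eigenvalues and multiplicities (the geometric multiplicity of λ is n − rank(A − λI), which equals the number of Jordan blocks for λ):
  λ = -2: algebraic multiplicity = 3, geometric multiplicity = 2

Determining the block sizes for each eigenvalue:
  λ = -2: 2 blocks summing to 3 forces exactly one block of size 2 and the rest size 1 → block sizes [2, 1]

Assembling the blocks gives a Jordan form
J =
  [-2,  1,  0]
  [ 0, -2,  0]
  [ 0,  0, -2]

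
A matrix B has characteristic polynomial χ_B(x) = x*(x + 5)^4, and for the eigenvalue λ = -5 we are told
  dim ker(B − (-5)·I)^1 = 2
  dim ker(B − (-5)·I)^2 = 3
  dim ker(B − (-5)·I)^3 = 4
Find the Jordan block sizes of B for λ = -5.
Block sizes for λ = -5: [3, 1]

From the dimensions of kernels of powers, the number of Jordan blocks of size at least j is d_j − d_{j−1} where d_j = dim ker(N^j) (with d_0 = 0). Computing the differences gives [2, 1, 1].
The number of blocks of size exactly k is (#blocks of size ≥ k) − (#blocks of size ≥ k + 1), so the partition is: 1 block(s) of size 1, 1 block(s) of size 3.
In nonincreasing order the block sizes are [3, 1].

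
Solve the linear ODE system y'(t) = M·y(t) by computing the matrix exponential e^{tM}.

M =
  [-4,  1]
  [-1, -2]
e^{tM} =
  [-t*exp(-3*t) + exp(-3*t), t*exp(-3*t)]
  [-t*exp(-3*t), t*exp(-3*t) + exp(-3*t)]

Strategy: write M = P · J · P⁻¹ where J is a Jordan canonical form, so e^{tM} = P · e^{tJ} · P⁻¹, and e^{tJ} can be computed block-by-block.

M has Jordan form
J =
  [-3,  1]
  [ 0, -3]
(up to reordering of blocks).

Per-block formulas:
  For a 2×2 Jordan block J_2(-3): exp(t · J_2(-3)) = e^(-3t)·(I + t·N), where N is the 2×2 nilpotent shift.

After assembling e^{tJ} and conjugating by P, we get:

e^{tM} =
  [-t*exp(-3*t) + exp(-3*t), t*exp(-3*t)]
  [-t*exp(-3*t), t*exp(-3*t) + exp(-3*t)]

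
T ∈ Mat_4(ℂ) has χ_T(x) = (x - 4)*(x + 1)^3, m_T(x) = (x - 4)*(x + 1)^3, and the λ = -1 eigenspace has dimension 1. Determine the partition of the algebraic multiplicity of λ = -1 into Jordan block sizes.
Block sizes for λ = -1: [3]

Step 1 — from the characteristic polynomial, algebraic multiplicity of λ = -1 is 3. From dim ker(T − (-1)·I) = 1, there are exactly 1 Jordan blocks for λ = -1.
Step 2 — from the minimal polynomial, the factor (x + 1)^3 tells us the largest block for λ = -1 has size 3.
Step 3 — with total size 3, 1 blocks, and largest block 3, the block sizes (in nonincreasing order) are [3].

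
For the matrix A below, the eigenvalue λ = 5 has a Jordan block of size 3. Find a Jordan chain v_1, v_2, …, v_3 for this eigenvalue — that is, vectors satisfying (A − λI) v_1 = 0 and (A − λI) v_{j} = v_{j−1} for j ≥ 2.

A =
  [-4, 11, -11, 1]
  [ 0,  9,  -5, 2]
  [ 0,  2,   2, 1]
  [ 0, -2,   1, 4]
A Jordan chain for λ = 5 of length 3:
v_1 = (2, 2, 0, -4)ᵀ
v_2 = (2, 4, 2, -2)ᵀ
v_3 = (1, 1, 0, 0)ᵀ

Let N = A − (5)·I. We want v_3 with N^3 v_3 = 0 but N^2 v_3 ≠ 0; then v_{j-1} := N · v_j for j = 3, …, 2.

Pick v_3 = (1, 1, 0, 0)ᵀ.
Then v_2 = N · v_3 = (2, 4, 2, -2)ᵀ.
Then v_1 = N · v_2 = (2, 2, 0, -4)ᵀ.

Sanity check: (A − (5)·I) v_1 = (0, 0, 0, 0)ᵀ = 0. ✓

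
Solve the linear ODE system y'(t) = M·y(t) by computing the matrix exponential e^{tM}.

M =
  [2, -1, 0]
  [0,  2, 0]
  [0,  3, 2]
e^{tM} =
  [exp(2*t), -t*exp(2*t), 0]
  [0, exp(2*t), 0]
  [0, 3*t*exp(2*t), exp(2*t)]

Strategy: write M = P · J · P⁻¹ where J is a Jordan canonical form, so e^{tM} = P · e^{tJ} · P⁻¹, and e^{tJ} can be computed block-by-block.

M has Jordan form
J =
  [2, 1, 0]
  [0, 2, 0]
  [0, 0, 2]
(up to reordering of blocks).

Per-block formulas:
  For a 2×2 Jordan block J_2(2): exp(t · J_2(2)) = e^(2t)·(I + t·N), where N is the 2×2 nilpotent shift.
  For a 1×1 block at λ = 2: exp(t · [2]) = [e^(2t)].

After assembling e^{tJ} and conjugating by P, we get:

e^{tM} =
  [exp(2*t), -t*exp(2*t), 0]
  [0, exp(2*t), 0]
  [0, 3*t*exp(2*t), exp(2*t)]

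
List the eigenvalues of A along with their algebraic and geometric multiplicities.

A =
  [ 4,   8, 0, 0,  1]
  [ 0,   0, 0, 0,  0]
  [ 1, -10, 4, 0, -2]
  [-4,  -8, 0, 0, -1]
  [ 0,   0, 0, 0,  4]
λ = 0: alg = 2, geom = 2; λ = 4: alg = 3, geom = 1

Step 1 — factor the characteristic polynomial to read off the algebraic multiplicities:
  χ_A(x) = x^2*(x - 4)^3

Step 2 — compute geometric multiplicities via the rank-nullity identity g(λ) = n − rank(A − λI):
  rank(A − (0)·I) = 3, so dim ker(A − (0)·I) = n − 3 = 2
  rank(A − (4)·I) = 4, so dim ker(A − (4)·I) = n − 4 = 1

Summary:
  λ = 0: algebraic multiplicity = 2, geometric multiplicity = 2
  λ = 4: algebraic multiplicity = 3, geometric multiplicity = 1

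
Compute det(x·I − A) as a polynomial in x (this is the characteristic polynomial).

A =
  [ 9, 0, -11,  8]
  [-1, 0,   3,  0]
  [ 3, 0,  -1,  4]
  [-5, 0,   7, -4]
x^4 - 4*x^3 + 4*x^2

Expanding det(x·I − A) (e.g. by cofactor expansion or by noting that A is similar to its Jordan form J, which has the same characteristic polynomial as A) gives
  χ_A(x) = x^4 - 4*x^3 + 4*x^2
which factors as x^2*(x - 2)^2. The eigenvalues (with algebraic multiplicities) are λ = 0 with multiplicity 2, λ = 2 with multiplicity 2.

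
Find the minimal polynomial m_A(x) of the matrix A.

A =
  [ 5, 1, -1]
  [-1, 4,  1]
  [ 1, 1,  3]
x^3 - 12*x^2 + 48*x - 64

The characteristic polynomial is χ_A(x) = (x - 4)^3, so the eigenvalues are known. The minimal polynomial is
  m_A(x) = Π_λ (x − λ)^{k_λ}
where k_λ is the size of the *largest* Jordan block for λ (equivalently, the smallest k with (A − λI)^k v = 0 for every generalised eigenvector v of λ).

  λ = 4: largest Jordan block has size 3, contributing (x − 4)^3

So m_A(x) = (x - 4)^3 = x^3 - 12*x^2 + 48*x - 64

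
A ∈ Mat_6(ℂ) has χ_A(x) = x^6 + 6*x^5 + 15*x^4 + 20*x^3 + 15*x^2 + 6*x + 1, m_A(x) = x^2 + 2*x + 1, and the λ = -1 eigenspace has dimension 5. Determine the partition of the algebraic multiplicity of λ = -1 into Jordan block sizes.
Block sizes for λ = -1: [2, 1, 1, 1, 1]

Step 1 — from the characteristic polynomial, algebraic multiplicity of λ = -1 is 6. From dim ker(A − (-1)·I) = 5, there are exactly 5 Jordan blocks for λ = -1.
Step 2 — from the minimal polynomial, the factor (x + 1)^2 tells us the largest block for λ = -1 has size 2.
Step 3 — with total size 6, 5 blocks, and largest block 2, the block sizes (in nonincreasing order) are [2, 1, 1, 1, 1].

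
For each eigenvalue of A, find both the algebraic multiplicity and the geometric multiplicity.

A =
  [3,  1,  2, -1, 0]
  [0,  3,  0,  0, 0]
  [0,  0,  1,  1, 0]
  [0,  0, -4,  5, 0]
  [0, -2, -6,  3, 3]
λ = 3: alg = 5, geom = 3

Step 1 — factor the characteristic polynomial to read off the algebraic multiplicities:
  χ_A(x) = (x - 3)^5

Step 2 — compute geometric multiplicities via the rank-nullity identity g(λ) = n − rank(A − λI):
  rank(A − (3)·I) = 2, so dim ker(A − (3)·I) = n − 2 = 3

Summary:
  λ = 3: algebraic multiplicity = 5, geometric multiplicity = 3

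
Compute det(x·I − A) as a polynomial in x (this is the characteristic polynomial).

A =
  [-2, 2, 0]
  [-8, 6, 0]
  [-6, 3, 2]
x^3 - 6*x^2 + 12*x - 8

Expanding det(x·I − A) (e.g. by cofactor expansion or by noting that A is similar to its Jordan form J, which has the same characteristic polynomial as A) gives
  χ_A(x) = x^3 - 6*x^2 + 12*x - 8
which factors as (x - 2)^3. The eigenvalues (with algebraic multiplicities) are λ = 2 with multiplicity 3.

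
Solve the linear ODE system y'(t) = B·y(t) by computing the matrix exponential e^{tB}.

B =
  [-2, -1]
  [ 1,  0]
e^{tB} =
  [-t*exp(-t) + exp(-t), -t*exp(-t)]
  [t*exp(-t), t*exp(-t) + exp(-t)]

Strategy: write B = P · J · P⁻¹ where J is a Jordan canonical form, so e^{tB} = P · e^{tJ} · P⁻¹, and e^{tJ} can be computed block-by-block.

B has Jordan form
J =
  [-1,  1]
  [ 0, -1]
(up to reordering of blocks).

Per-block formulas:
  For a 2×2 Jordan block J_2(-1): exp(t · J_2(-1)) = e^(-1t)·(I + t·N), where N is the 2×2 nilpotent shift.

After assembling e^{tJ} and conjugating by P, we get:

e^{tB} =
  [-t*exp(-t) + exp(-t), -t*exp(-t)]
  [t*exp(-t), t*exp(-t) + exp(-t)]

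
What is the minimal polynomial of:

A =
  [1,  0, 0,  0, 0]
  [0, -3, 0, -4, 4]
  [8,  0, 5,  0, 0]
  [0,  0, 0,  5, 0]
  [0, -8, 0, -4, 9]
x^2 - 6*x + 5

The characteristic polynomial is χ_A(x) = (x - 5)^3*(x - 1)^2, so the eigenvalues are known. The minimal polynomial is
  m_A(x) = Π_λ (x − λ)^{k_λ}
where k_λ is the size of the *largest* Jordan block for λ (equivalently, the smallest k with (A − λI)^k v = 0 for every generalised eigenvector v of λ).

  λ = 1: largest Jordan block has size 1, contributing (x − 1)
  λ = 5: largest Jordan block has size 1, contributing (x − 5)

So m_A(x) = (x - 5)*(x - 1) = x^2 - 6*x + 5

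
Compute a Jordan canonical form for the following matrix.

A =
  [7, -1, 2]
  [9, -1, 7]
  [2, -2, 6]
J_3(4)

The characteristic polynomial is
  det(x·I − A) = x^3 - 12*x^2 + 48*x - 64 = (x - 4)^3

Eigenvalues and multiplicities (the geometric multiplicity of λ is n − rank(A − λI), which equals the number of Jordan blocks for λ):
  λ = 4: algebraic multiplicity = 3, geometric multiplicity = 1

Determining the block sizes for each eigenvalue:
  λ = 4: one block (gm = 1), so the single block has size am = 3 → block sizes [3]

Assembling the blocks gives a Jordan form
J =
  [4, 1, 0]
  [0, 4, 1]
  [0, 0, 4]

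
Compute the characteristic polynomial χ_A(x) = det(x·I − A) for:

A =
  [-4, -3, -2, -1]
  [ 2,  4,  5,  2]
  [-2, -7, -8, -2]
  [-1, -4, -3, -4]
x^4 + 12*x^3 + 54*x^2 + 108*x + 81

Expanding det(x·I − A) (e.g. by cofactor expansion or by noting that A is similar to its Jordan form J, which has the same characteristic polynomial as A) gives
  χ_A(x) = x^4 + 12*x^3 + 54*x^2 + 108*x + 81
which factors as (x + 3)^4. The eigenvalues (with algebraic multiplicities) are λ = -3 with multiplicity 4.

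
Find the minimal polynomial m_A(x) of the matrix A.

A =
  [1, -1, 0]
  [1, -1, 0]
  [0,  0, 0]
x^2

The characteristic polynomial is χ_A(x) = x^3, so the eigenvalues are known. The minimal polynomial is
  m_A(x) = Π_λ (x − λ)^{k_λ}
where k_λ is the size of the *largest* Jordan block for λ (equivalently, the smallest k with (A − λI)^k v = 0 for every generalised eigenvector v of λ).

  λ = 0: largest Jordan block has size 2, contributing (x − 0)^2

So m_A(x) = x^2 = x^2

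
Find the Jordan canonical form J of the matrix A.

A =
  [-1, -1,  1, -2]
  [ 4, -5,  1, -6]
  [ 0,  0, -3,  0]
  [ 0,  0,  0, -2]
J_3(-3) ⊕ J_1(-2)

The characteristic polynomial is
  det(x·I − A) = x^4 + 11*x^3 + 45*x^2 + 81*x + 54 = (x + 2)*(x + 3)^3

Eigenvalues and multiplicities (the geometric multiplicity of λ is n − rank(A − λI), which equals the number of Jordan blocks for λ):
  λ = -3: algebraic multiplicity = 3, geometric multiplicity = 1
  λ = -2: algebraic multiplicity = 1, geometric multiplicity = 1

Determining the block sizes for each eigenvalue:
  λ = -3: one block (gm = 1), so the single block has size am = 3 → block sizes [3]
  λ = -2: one block (gm = 1), so the single block has size am = 1 → block sizes [1]

Assembling the blocks gives a Jordan form
J =
  [-3,  1,  0,  0]
  [ 0, -3,  1,  0]
  [ 0,  0, -3,  0]
  [ 0,  0,  0, -2]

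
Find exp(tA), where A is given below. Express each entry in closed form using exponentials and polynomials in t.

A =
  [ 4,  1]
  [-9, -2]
e^{tA} =
  [3*t*exp(t) + exp(t), t*exp(t)]
  [-9*t*exp(t), -3*t*exp(t) + exp(t)]

Strategy: write A = P · J · P⁻¹ where J is a Jordan canonical form, so e^{tA} = P · e^{tJ} · P⁻¹, and e^{tJ} can be computed block-by-block.

A has Jordan form
J =
  [1, 1]
  [0, 1]
(up to reordering of blocks).

Per-block formulas:
  For a 2×2 Jordan block J_2(1): exp(t · J_2(1)) = e^(1t)·(I + t·N), where N is the 2×2 nilpotent shift.

After assembling e^{tJ} and conjugating by P, we get:

e^{tA} =
  [3*t*exp(t) + exp(t), t*exp(t)]
  [-9*t*exp(t), -3*t*exp(t) + exp(t)]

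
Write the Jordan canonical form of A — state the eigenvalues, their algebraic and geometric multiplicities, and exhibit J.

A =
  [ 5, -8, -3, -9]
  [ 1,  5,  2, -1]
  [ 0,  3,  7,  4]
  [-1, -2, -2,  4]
J_1(3) ⊕ J_3(6)

The characteristic polynomial is
  det(x·I − A) = x^4 - 21*x^3 + 162*x^2 - 540*x + 648 = (x - 6)^3*(x - 3)

Eigenvalues and multiplicities (the geometric multiplicity of λ is n − rank(A − λI), which equals the number of Jordan blocks for λ):
  λ = 3: algebraic multiplicity = 1, geometric multiplicity = 1
  λ = 6: algebraic multiplicity = 3, geometric multiplicity = 1

Determining the block sizes for each eigenvalue:
  λ = 3: one block (gm = 1), so the single block has size am = 1 → block sizes [1]
  λ = 6: one block (gm = 1), so the single block has size am = 3 → block sizes [3]

Assembling the blocks gives a Jordan form
J =
  [3, 0, 0, 0]
  [0, 6, 1, 0]
  [0, 0, 6, 1]
  [0, 0, 0, 6]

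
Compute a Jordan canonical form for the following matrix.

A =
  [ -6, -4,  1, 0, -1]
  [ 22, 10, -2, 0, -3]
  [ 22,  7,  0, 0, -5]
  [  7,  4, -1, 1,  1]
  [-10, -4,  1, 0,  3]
J_3(1) ⊕ J_1(1) ⊕ J_1(4)

The characteristic polynomial is
  det(x·I − A) = x^5 - 8*x^4 + 22*x^3 - 28*x^2 + 17*x - 4 = (x - 4)*(x - 1)^4

Eigenvalues and multiplicities (the geometric multiplicity of λ is n − rank(A − λI), which equals the number of Jordan blocks for λ):
  λ = 1: algebraic multiplicity = 4, geometric multiplicity = 2
  λ = 4: algebraic multiplicity = 1, geometric multiplicity = 1

Determining the block sizes for each eigenvalue:
  λ = 1: with am = 4 and gm = 2, the partition is not yet determined (e.g. several partitions of 4 into 2 parts exist). Let N = A − (1)·I. Computing rank(N^1) = 3, rank(N^2) = 2, rank(N^3) = 1; the number of blocks of size ≥ j is rank(N^{j−1}) − rank(N^j), giving [2, 1, 1]. So we have 1 block(s) of size 3, 1 block(s) of size 1 → block sizes [3, 1]
  λ = 4: one block (gm = 1), so the single block has size am = 1 → block sizes [1]

Assembling the blocks gives a Jordan form
J =
  [1, 1, 0, 0, 0]
  [0, 1, 1, 0, 0]
  [0, 0, 1, 0, 0]
  [0, 0, 0, 1, 0]
  [0, 0, 0, 0, 4]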